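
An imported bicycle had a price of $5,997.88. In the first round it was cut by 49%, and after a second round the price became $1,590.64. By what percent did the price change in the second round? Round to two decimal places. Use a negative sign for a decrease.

-48.00%

After the first round: $5,997.88 × 0.51 = $3058.9188.
Second-round multiplier: $1,590.64 ÷ $3058.9188 ≈ 0.520001.
That is a change of -48.00%.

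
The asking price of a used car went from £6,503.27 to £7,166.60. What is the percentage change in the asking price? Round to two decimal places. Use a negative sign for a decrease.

10.20%

Change: £7,166.60 − £6,503.27 = £663.33.
Relative to the original: £663.33 ÷ £6,503.27 ≈ 10.20%.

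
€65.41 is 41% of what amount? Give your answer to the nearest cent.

€159.54

€65.41 ÷ 0.41 ≈ €159.54.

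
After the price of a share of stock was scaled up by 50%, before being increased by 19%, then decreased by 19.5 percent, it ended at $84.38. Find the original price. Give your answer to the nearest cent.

The overall multiplier applied was 1.5 × 1.19 × 0.805 = 1.436925.
So the original price was $84.38 ÷ 1.436925 ≈ $58.72.

$58.72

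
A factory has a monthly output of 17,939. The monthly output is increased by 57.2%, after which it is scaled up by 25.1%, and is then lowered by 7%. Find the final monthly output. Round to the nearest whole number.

After the 57.2% increase: 17,939 × 1.572 = 28200.108.
After the 25.1% increase: 28200.108 × 1.251 = 35278.335108.
After the 7% decrease: 35278.335108 × 0.93 = 32808.85165044 ≈ 32,809.

32,809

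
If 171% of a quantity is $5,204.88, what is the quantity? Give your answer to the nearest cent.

$5,204.88 ÷ 1.71 ≈ $3,043.79.

$3,043.79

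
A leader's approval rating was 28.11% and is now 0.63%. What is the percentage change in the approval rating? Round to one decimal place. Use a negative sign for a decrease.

The change is 0.63 − 28.11 = -27.48 percentage points.
Relative to the original 28.11%, that is -27.48 ÷ 28.11 ≈ -97.8%.

-97.8%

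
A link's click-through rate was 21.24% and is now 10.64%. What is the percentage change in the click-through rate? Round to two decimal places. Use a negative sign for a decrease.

-49.91%

The change is 10.64 − 21.24 = -10.60 percentage points.
Relative to the original 21.24%, that is -10.60 ÷ 21.24 ≈ -49.91%.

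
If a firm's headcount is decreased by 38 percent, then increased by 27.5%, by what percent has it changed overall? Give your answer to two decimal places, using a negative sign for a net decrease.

A 38% decrease multiplies by 0.62.
Then a 27.5% increase: 0.62 × 1.275 = 0.7905.
Overall factor 0.7905, i.e. -20.95%.

-20.95%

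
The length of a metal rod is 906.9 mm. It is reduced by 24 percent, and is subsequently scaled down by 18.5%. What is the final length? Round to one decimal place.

Each change multiplies by a factor: 0.76 × 0.815 = 0.6194.
906.9 × 0.6194 = 561.73386 ≈ 561.7.

561.7 mm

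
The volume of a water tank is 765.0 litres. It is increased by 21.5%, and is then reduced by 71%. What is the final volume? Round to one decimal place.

269.5 litres

Each change multiplies by a factor: 1.215 × 0.29 = 0.35235.
765.0 × 0.35235 = 269.54775 ≈ 269.5.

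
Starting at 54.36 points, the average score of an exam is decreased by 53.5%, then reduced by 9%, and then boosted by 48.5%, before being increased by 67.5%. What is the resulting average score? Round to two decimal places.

57.22 points

Each change multiplies by a factor: 0.465 × 0.91 × 1.485 × 1.675 = 1.05253273125.
54.36 × 1.05253273125 = 57.21567927075 ≈ 57.22.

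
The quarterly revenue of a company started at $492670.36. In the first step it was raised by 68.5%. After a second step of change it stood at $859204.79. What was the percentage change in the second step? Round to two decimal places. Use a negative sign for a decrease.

3.50%

After the first step: $492670.36 × 1.685 = $830149.5566.
Second-step multiplier: $859204.79 ÷ $830149.5566 ≈ 1.035.
That is a change of 3.50%.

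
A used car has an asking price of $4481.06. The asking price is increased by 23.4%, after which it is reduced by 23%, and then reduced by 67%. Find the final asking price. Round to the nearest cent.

$1405.08

Apply the 23.4% increase: $4481.06 × 1.234 = $5529.62804.
Apply the 23% decrease: $5529.62804 × 0.77 = $4257.8135908.
After the 67% decrease: $4257.8135908 × 0.33 = $1405.078484964 ≈ $1405.08.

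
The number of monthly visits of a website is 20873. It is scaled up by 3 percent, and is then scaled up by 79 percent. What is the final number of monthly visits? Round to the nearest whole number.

38484

Each change multiplies by a factor: 1.03 × 1.79 = 1.8437.
20873 × 1.8437 = 38483.5501 ≈ 38484.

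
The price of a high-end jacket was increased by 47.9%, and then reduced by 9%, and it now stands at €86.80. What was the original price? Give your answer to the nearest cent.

€64.49

The overall multiplier applied was 1.479 × 0.91 = 1.34589.
So the original price was €86.80 ÷ 1.34589 ≈ €64.49.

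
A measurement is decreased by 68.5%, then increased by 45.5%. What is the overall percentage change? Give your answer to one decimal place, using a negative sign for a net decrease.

The combined multiplier is 0.315 × 1.455 = 0.458325.
That corresponds to a decrease of 54.2%.

-54.2%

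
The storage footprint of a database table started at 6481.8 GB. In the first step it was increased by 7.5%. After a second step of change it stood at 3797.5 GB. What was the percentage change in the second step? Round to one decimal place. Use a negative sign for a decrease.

After the first step: 6481.8 × 1.075 = 6967.935.
Second-step multiplier: 3797.5 ÷ 6967.935 ≈ 0.545.
That is a change of -45.5%.

-45.5%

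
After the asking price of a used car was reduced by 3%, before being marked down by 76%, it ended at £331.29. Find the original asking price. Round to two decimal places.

The overall multiplier applied was 0.97 × 0.24 = 0.2328.
So the original asking price was £331.29 ÷ 0.2328 ≈ £1423.07.

£1423.07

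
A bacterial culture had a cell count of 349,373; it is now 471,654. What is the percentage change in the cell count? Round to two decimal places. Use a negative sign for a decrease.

35.00%

Change: 471,654 − 349,373 = 122,281.
Relative to the original: 122,281 ÷ 349,373 ≈ 35.00%.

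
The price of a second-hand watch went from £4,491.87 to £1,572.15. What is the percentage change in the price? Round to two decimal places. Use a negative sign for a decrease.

Change: £1,572.15 − £4,491.87 = -£2,919.72.
Relative to the original: -£2,919.72 ÷ £4,491.87 ≈ -65.00%.

-65.00%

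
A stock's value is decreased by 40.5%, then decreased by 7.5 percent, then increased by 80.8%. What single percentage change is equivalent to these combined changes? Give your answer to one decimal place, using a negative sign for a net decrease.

A 40.5% decrease multiplies by 0.595.
Then a 7.5% decrease: 0.595 × 0.925 = 0.550375.
Then an 80.8% increase: 0.550375 × 1.808 = 0.995078.
Overall factor 0.995078, i.e. -0.5%.

-0.5%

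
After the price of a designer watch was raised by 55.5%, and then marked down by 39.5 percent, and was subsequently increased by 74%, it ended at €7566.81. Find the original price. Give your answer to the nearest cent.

€4622.51

Undoing the 74% increase: €7566.81 ÷ 1.74 ≈ €4348.741379.
Undoing the 39.5% decrease: €4348.741379 ÷ 0.605 ≈ €7188.002279.
Undoing the 55.5% increase: €7188.002279 ÷ 1.555 ≈ €4622.51.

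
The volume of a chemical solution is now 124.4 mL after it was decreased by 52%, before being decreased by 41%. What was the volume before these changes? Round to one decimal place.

439.3 mL

The overall multiplier applied was 0.48 × 0.59 = 0.2832.
So the original volume was 124.4 ÷ 0.2832 ≈ 439.3 mL.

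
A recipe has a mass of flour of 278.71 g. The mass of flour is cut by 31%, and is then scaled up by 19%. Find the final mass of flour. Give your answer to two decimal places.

Apply the 31% decrease: 278.71 × 0.69 = 192.3099.
After the 19% increase: 192.3099 × 1.19 = 228.848781 ≈ 228.85.

228.85 g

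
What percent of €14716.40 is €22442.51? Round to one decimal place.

€22442.51 ÷ €14716.40 = 152.5%.

152.5%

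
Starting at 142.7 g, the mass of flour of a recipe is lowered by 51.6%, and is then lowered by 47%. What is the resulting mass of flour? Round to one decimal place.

36.6 g

Each change multiplies by a factor: 0.484 × 0.53 = 0.25652.
142.7 × 0.25652 = 36.605404 ≈ 36.6.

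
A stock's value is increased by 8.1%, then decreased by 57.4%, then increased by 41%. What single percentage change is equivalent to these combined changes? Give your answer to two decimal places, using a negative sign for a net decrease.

An 8.1% increase multiplies by 1.081.
Then a 57.4% decrease: 1.081 × 0.426 = 0.460506.
Then a 41% increase: 0.460506 × 1.41 = 0.64931346.
Overall factor 0.64931346, i.e. -35.07%.

-35.07%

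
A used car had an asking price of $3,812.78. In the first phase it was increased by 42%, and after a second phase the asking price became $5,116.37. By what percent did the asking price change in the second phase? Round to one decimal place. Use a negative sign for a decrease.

After the first phase: $3,812.78 × 1.42 = $5414.1476.
Second-phase multiplier: $5,116.37 ÷ $5414.1476 ≈ 0.945.
That is a change of -5.5%.

-5.5%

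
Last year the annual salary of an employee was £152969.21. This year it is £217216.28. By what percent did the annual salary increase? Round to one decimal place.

42.0%

Change: £217216.28 − £152969.21 = £64247.07.
Relative to the original: £64247.07 ÷ £152969.21 ≈ 42.0%.
So the annual salary increased by 42.0%.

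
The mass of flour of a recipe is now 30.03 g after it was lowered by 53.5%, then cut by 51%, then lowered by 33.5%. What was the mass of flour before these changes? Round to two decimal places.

The overall multiplier applied was 0.465 × 0.49 × 0.665 = 0.15152025.
So the original mass of flour was 30.03 ÷ 0.15152025 ≈ 198.19 g.

198.19 g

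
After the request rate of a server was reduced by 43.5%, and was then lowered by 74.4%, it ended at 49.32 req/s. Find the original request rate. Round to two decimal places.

Undoing the 74.4% decrease: 49.32 ÷ 0.256 = 192.65625.
Undoing the 43.5% decrease: 192.65625 ÷ 0.565 ≈ 340.98 req/s.

340.98 req/s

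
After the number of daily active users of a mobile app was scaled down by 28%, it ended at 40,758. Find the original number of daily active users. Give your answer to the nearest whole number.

The overall multiplier applied was 0.72.
So the original number of daily active users was 40,758 ÷ 0.72 ≈ 56,608.

56,608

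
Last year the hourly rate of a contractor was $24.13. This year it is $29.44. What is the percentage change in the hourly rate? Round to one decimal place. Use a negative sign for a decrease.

22.0%

Change: $29.44 − $24.13 = $5.31.
Relative to the original: $5.31 ÷ $24.13 ≈ 22.0%.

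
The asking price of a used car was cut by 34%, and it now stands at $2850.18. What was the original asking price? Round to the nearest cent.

$4318.45

The overall multiplier applied was 0.66.
So the original asking price was $2850.18 ÷ 0.66 ≈ $4318.45.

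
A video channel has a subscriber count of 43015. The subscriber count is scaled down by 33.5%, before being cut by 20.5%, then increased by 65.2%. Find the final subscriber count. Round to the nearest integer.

37568

Each change multiplies by a factor: 0.665 × 0.795 × 1.652 = 0.8733711.
43015 × 0.8733711 = 37568.0578665 ≈ 37568.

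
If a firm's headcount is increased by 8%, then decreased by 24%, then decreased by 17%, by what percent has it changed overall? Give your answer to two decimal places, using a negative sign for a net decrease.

-31.87%

An 8% increase multiplies by 1.08.
Then a 24% decrease: 1.08 × 0.76 = 0.8208.
Then a 17% decrease: 0.8208 × 0.83 = 0.681264.
Overall factor 0.681264, i.e. -31.87%.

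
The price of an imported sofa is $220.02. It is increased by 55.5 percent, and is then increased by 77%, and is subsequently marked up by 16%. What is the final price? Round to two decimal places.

$702.46

Apply the 55.5% increase: $220.02 × 1.555 = $342.1311.
After the 77% increase: $342.1311 × 1.77 = $605.572047.
16% increase: $605.572047 × 1.16 = $702.46357452 ≈ $702.46.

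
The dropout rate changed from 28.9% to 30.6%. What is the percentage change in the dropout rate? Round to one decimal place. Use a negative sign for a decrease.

5.9%

The change is 30.6 − 28.9 = 1.7 percentage points.
Relative to the original 28.9%, that is 1.7 ÷ 28.9 ≈ 5.9%.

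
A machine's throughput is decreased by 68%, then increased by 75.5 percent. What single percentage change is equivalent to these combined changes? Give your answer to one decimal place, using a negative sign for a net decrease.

-43.8%

The combined multiplier is 0.32 × 1.755 = 0.5616.
That corresponds to a decrease of 43.8%.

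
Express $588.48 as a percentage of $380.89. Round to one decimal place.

154.5%

$588.48 ÷ $380.89 ≈ 154.5%.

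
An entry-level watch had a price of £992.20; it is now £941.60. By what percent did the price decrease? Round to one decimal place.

Change: £941.60 − £992.20 = -£50.60.
Relative to the original: -£50.60 ÷ £992.20 ≈ -5.1%.
So the price decreased by 5.1%.

5.1%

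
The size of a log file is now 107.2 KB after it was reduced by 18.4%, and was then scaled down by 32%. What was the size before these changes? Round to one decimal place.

The overall multiplier applied was 0.816 × 0.68 = 0.55488.
So the original size was 107.2 ÷ 0.55488 ≈ 193.2 KB.

193.2 KB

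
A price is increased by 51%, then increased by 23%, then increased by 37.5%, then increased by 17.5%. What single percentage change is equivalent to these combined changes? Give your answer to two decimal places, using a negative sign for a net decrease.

A 51% increase multiplies by 1.51.
Then a 23% increase: 1.51 × 1.23 = 1.8573.
Then a 37.5% increase: 1.8573 × 1.375 = 2.5537875.
Then a 17.5% increase: 2.5537875 × 1.175 = 3.0007003125.
Overall factor 3.0007003125, i.e. 200.07%.

200.07%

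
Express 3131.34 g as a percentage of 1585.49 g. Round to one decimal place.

197.5%

3131.34 g ÷ 1585.49 g ≈ 197.5%.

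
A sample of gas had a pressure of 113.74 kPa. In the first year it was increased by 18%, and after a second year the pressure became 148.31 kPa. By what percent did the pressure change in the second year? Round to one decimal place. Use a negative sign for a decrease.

10.5%

After the first year: 113.74 × 1.18 = 134.2132.
Second-year multiplier: 148.31 ÷ 134.2132 ≈ 1.10503.
That is a change of 10.5%.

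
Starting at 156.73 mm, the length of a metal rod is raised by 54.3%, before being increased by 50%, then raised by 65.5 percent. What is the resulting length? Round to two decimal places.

600.35 mm

After the 54.3% increase: 156.73 × 1.543 = 241.83439.
Apply the 50% increase: 241.83439 × 1.5 = 362.751585.
Apply the 65.5% increase: 362.751585 × 1.655 = 600.353873175 ≈ 600.35.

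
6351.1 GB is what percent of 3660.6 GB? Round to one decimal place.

173.5%

6351.1 GB ÷ 3660.6 GB ≈ 173.5%.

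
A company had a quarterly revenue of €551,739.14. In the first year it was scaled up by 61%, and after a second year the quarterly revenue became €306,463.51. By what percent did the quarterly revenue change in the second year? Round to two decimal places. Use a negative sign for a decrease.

After the first year: €551,739.14 × 1.61 = €888300.0154.
Second-year multiplier: €306,463.51 ÷ €888300.0154 ≈ 0.345.
That is a change of -65.50%.

-65.50%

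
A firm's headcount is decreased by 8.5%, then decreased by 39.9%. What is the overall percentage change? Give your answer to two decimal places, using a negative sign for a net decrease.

-45.01%

The combined multiplier is 0.915 × 0.601 = 0.549915.
That corresponds to a decrease of 45.01%.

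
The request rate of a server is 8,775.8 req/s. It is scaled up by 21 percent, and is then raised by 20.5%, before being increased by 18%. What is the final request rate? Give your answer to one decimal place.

After the 21% increase: 8,775.8 × 1.21 = 10618.718.
After the 20.5% increase: 10618.718 × 1.205 = 12795.55519.
After the 18% increase: 12795.55519 × 1.18 = 15098.7551242 ≈ 15,098.8.

15,098.8 req/s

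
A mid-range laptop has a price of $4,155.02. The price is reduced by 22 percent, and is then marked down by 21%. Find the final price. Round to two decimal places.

Each change multiplies by a factor: 0.78 × 0.79 = 0.6162.
$4,155.02 × 0.6162 = $2560.323324 ≈ $2,560.32.

$2,560.32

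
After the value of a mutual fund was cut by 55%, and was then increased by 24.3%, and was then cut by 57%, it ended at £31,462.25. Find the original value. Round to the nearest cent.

£130,809.02

Undoing the 57% decrease: £31,462.25 ÷ 0.43 ≈ £73168.023256.
Undoing the 24.3% increase: £73168.023256 ÷ 1.243 ≈ £58864.057326.
Undoing the 55% decrease: £58864.057326 ÷ 0.45 ≈ £130,809.02.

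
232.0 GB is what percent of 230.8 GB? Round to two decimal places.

232.0 GB ÷ 230.8 GB ≈ 100.52%.

100.52%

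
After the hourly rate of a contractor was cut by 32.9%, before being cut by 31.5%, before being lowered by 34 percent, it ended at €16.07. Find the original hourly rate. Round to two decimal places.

The overall multiplier applied was 0.671 × 0.685 × 0.66 = 0.3033591.
So the original hourly rate was €16.07 ÷ 0.3033591 ≈ €52.97.

€52.97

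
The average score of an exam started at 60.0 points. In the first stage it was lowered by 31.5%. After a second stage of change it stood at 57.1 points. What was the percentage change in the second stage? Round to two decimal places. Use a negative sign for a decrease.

38.93%

After the first stage: 60.0 × 0.685 = 41.1.
Second-stage multiplier: 57.1 ÷ 41.1 ≈ 1.389294.
That is a change of 38.93%.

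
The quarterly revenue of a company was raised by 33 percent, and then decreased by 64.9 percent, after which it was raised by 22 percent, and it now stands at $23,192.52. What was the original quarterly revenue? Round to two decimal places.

$40,722.02

Undoing the 22% increase: $23,192.52 ÷ 1.22 ≈ $19010.262295.
Undoing the 64.9% decrease: $19010.262295 ÷ 0.351 ≈ $54160.291439.
Undoing the 33% increase: $54160.291439 ÷ 1.33 ≈ $40,722.02.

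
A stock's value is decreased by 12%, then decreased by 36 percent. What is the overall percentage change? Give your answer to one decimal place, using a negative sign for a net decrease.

-43.7%

The combined multiplier is 0.88 × 0.64 = 0.5632.
That corresponds to a decrease of 43.7%.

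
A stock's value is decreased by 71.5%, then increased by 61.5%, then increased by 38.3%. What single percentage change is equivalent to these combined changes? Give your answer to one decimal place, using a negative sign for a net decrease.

The combined multiplier is 0.285 × 1.615 × 1.383 = 0.636560325.
That corresponds to a decrease of 36.3%.

-36.3%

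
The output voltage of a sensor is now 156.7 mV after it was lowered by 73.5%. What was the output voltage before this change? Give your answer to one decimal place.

591.3 mV

The overall multiplier applied was 0.265.
So the original output voltage was 156.7 ÷ 0.265 ≈ 591.3 mV.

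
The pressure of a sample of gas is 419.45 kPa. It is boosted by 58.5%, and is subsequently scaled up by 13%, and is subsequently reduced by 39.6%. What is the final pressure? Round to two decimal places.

Apply the 58.5% increase: 419.45 × 1.585 = 664.82825.
13% increase: 664.82825 × 1.13 = 751.2559225.
39.6% decrease: 751.2559225 × 0.604 = 453.75857719 ≈ 453.76.

453.76 kPa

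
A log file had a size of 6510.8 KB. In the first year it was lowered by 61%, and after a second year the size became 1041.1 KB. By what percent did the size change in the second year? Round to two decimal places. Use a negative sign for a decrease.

-59.00%

After the first year: 6510.8 × 0.39 = 2539.212.
Second-year multiplier: 1041.1 ÷ 2539.212 ≈ 0.410009.
That is a change of -59.00%.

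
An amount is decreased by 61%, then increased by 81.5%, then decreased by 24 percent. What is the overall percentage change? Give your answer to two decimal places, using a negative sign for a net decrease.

-46.20%

A 61% decrease multiplies by 0.39.
Then an 81.5% increase: 0.39 × 1.815 = 0.70785.
Then a 24% decrease: 0.70785 × 0.76 = 0.537966.
Overall factor 0.537966, i.e. -46.20%.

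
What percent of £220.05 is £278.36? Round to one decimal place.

126.5%

£278.36 ÷ £220.05 ≈ 126.5%.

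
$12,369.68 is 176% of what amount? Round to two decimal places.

$12,369.68 ÷ 1.76 ≈ $7,028.23.

$7,028.23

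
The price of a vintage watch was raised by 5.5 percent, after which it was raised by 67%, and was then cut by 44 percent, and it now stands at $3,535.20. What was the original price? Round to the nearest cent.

The overall multiplier applied was 1.055 × 1.67 × 0.56 = 0.986636.
So the original price was $3,535.20 ÷ 0.986636 ≈ $3,583.08.

$3,583.08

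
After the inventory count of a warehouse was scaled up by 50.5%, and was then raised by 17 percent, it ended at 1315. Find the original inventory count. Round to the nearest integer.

747

The overall multiplier applied was 1.505 × 1.17 = 1.76085.
So the original inventory count was 1315 ÷ 1.76085 ≈ 747.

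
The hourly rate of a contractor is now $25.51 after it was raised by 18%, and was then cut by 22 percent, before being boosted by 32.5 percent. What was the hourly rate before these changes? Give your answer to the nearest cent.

$20.92

Undoing the 32.5% increase: $25.51 ÷ 1.325 ≈ $19.25283.
Undoing the 22% decrease: $19.25283 ÷ 0.78 ≈ $24.683115.
Undoing the 18% increase: $24.683115 ÷ 1.18 ≈ $20.92.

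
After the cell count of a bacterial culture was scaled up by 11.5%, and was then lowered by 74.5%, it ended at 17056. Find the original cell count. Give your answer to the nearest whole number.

59988

Undoing the 74.5% decrease: 17056 ÷ 0.255 ≈ 66886.27451.
Undoing the 11.5% increase: 66886.27451 ÷ 1.115 ≈ 59988.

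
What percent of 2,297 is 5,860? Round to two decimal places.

5,860 ÷ 2,297 ≈ 255.12%.

255.12%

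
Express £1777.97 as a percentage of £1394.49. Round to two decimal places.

£1777.97 ÷ £1394.49 ≈ 127.50%.

127.50%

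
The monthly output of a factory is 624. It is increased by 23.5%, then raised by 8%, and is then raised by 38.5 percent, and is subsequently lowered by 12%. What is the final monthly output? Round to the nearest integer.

1014

Each change multiplies by a factor: 1.235 × 1.08 × 1.385 × 0.88 = 1.62563544.
624 × 1.62563544 = 1014.39651456 ≈ 1014.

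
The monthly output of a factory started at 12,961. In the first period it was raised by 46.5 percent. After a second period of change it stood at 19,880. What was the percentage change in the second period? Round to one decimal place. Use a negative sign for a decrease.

After the first period: 12,961 × 1.465 = 18987.865.
Second-period multiplier: 19,880 ÷ 18987.865 ≈ 1.04698.
That is a change of 4.7%.

4.7%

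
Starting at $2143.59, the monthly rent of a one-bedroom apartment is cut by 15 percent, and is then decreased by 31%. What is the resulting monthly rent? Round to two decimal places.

$1257.22

15% decrease: $2143.59 × 0.85 = $1822.0515.
Apply the 31% decrease: $1822.0515 × 0.69 = $1257.215535 ≈ $1257.22.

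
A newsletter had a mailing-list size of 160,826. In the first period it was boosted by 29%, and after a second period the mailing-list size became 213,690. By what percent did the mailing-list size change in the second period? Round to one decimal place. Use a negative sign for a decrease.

After the first period: 160,826 × 1.29 = 207465.54.
Second-period multiplier: 213,690 ÷ 207465.54 ≈ 1.03.
That is a change of 3.0%.

3.0%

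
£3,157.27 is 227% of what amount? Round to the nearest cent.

£1,390.87

£3,157.27 ÷ 2.27 ≈ £1,390.87.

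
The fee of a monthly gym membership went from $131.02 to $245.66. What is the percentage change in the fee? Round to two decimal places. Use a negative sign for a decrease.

Change: $245.66 − $131.02 = $114.64.
Relative to the original: $114.64 ÷ $131.02 ≈ 87.50%.

87.50%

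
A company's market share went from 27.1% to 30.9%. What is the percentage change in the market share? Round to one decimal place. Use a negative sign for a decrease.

14.0%

The change is 30.9 − 27.1 = 3.8 percentage points.
Relative to the original 27.1%, that is 3.8 ÷ 27.1 ≈ 14.0%.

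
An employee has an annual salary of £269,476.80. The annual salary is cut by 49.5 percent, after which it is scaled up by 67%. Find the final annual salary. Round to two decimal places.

£227,263.26

Apply the 49.5% decrease: £269,476.80 × 0.505 = £136085.784.
Apply the 67% increase: £136085.784 × 1.67 = £227263.25928 ≈ £227,263.26.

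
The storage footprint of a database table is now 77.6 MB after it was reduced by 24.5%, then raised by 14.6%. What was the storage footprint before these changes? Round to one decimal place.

89.7 MB

Undoing the 14.6% increase: 77.6 ÷ 1.146 ≈ 67.713787.
Undoing the 24.5% decrease: 67.713787 ÷ 0.755 ≈ 89.7 MB.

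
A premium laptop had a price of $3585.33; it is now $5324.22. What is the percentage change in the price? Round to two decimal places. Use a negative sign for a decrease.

48.50%

Change: $5324.22 − $3585.33 = $1738.89.
Relative to the original: $1738.89 ÷ $3585.33 ≈ 48.50%.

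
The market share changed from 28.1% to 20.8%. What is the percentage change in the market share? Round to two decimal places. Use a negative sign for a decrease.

-25.98%

The change is 20.8 − 28.1 = -7.3 percentage points.
Relative to the original 28.1%, that is -7.3 ÷ 28.1 ≈ -25.98%.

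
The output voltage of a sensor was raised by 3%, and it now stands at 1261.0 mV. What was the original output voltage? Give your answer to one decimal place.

1224.3 mV

The overall multiplier applied was 1.03.
So the original output voltage was 1261.0 ÷ 1.03 ≈ 1224.3 mV.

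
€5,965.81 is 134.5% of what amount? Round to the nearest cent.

€5,965.81 ÷ 1.345 ≈ €4,435.55.

€4,435.55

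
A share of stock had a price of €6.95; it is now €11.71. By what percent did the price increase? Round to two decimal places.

Change: €11.71 − €6.95 = €4.76.
Relative to the original: €4.76 ÷ €6.95 ≈ 68.49%.
So the price increased by 68.49%.

68.49%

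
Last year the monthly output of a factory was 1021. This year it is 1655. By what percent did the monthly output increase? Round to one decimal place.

62.1%

Change: 1655 − 1021 = 634.
Relative to the original: 634 ÷ 1021 ≈ 62.1%.
So the monthly output increased by 62.1%.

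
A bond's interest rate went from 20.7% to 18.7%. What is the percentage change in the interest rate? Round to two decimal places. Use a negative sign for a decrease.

-9.66%

The change is 18.7 − 20.7 = -2.0 percentage points.
Relative to the original 20.7%, that is -2.0 ÷ 20.7 ≈ -9.66%.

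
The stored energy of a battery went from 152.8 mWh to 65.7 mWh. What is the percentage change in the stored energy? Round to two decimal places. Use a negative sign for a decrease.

-57.00%

Change: 65.7 − 152.8 = -87.1.
Relative to the original: -87.1 ÷ 152.8 ≈ -57.00%.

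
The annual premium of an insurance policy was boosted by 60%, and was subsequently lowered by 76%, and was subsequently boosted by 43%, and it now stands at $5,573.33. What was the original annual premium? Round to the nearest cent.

Undoing the 43% increase: $5,573.33 ÷ 1.43 ≈ $3897.433566.
Undoing the 76% decrease: $3897.433566 ÷ 0.24 = $16239.306525.
Undoing the 60% increase: $16239.306525 ÷ 1.6 ≈ $10,149.57.

$10,149.57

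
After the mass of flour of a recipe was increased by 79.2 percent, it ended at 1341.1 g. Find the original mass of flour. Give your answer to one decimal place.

748.4 g

The overall multiplier applied was 1.792.
So the original mass of flour was 1341.1 ÷ 1.792 ≈ 748.4 g.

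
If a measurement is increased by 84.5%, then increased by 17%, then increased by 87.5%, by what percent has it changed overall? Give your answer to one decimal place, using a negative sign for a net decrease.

The combined multiplier is 1.845 × 1.17 × 1.875 = 4.04746875.
That corresponds to an increase of 304.7%.

304.7%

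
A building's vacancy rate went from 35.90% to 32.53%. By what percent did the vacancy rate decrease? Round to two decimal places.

The change is 32.53 − 35.90 = -3.37 percentage points.
Relative to the original 35.90%, that is -3.37 ÷ 35.90 ≈ -9.39%.
So the vacancy rate fell by 9.39%.

9.39%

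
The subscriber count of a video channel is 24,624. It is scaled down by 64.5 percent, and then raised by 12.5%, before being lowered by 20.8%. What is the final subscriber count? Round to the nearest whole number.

After the 64.5% decrease: 24,624 × 0.355 = 8741.52.
12.5% increase: 8741.52 × 1.125 = 9834.21.
20.8% decrease: 9834.21 × 0.792 = 7788.69432 ≈ 7,789.

7,789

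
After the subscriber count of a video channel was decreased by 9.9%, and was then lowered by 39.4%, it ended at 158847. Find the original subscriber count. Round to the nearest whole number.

290925

The overall multiplier applied was 0.901 × 0.606 = 0.546006.
So the original subscriber count was 158847 ÷ 0.546006 ≈ 290925.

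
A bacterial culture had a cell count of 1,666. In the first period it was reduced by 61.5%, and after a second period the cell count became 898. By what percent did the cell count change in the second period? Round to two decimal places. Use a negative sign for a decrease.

40.00%

After the first period: 1,666 × 0.385 = 641.41.
Second-period multiplier: 898 ÷ 641.41 ≈ 1.400041.
That is a change of 40.00%.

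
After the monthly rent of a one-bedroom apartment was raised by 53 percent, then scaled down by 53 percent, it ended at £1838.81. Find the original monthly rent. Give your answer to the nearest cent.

Undoing the 53% decrease: £1838.81 ÷ 0.47 ≈ £3912.361702.
Undoing the 53% increase: £3912.361702 ÷ 1.53 ≈ £2557.10.

£2557.10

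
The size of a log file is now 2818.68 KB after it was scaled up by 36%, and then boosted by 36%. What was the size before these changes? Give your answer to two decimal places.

1523.94 KB

Undoing the 36% increase: 2818.68 ÷ 1.36 ≈ 2072.558824.
Undoing the 36% increase: 2072.558824 ÷ 1.36 ≈ 1523.94 KB.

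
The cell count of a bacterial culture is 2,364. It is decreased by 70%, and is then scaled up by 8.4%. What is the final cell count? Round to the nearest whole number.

70% decrease: 2,364 × 0.3 = 709.2.
8.4% increase: 709.2 × 1.084 = 768.7728 ≈ 769.

769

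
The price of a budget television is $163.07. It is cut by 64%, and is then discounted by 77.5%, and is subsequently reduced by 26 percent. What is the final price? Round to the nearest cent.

$9.77

Each change multiplies by a factor: 0.36 × 0.225 × 0.74 = 0.05994.
$163.07 × 0.05994 = $9.7744158 ≈ $9.77.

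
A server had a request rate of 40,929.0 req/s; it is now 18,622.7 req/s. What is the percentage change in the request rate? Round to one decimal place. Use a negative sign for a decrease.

Change: 18,622.7 − 40,929.0 = -22,306.3.
Relative to the original: -22,306.3 ÷ 40,929.0 ≈ -54.5%.

-54.5%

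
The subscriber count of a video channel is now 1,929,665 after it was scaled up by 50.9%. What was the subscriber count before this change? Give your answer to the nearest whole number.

1,278,771

The overall multiplier applied was 1.509.
So the original subscriber count was 1,929,665 ÷ 1.509 ≈ 1,278,771.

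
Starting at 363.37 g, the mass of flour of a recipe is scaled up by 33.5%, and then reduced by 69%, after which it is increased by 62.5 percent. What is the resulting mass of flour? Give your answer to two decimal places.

244.37 g

Each change multiplies by a factor: 1.335 × 0.31 × 1.625 = 0.67250625.
363.37 × 0.67250625 = 244.3685960625 ≈ 244.37.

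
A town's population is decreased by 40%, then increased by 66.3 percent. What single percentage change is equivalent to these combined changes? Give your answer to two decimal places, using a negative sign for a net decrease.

-0.22%

A 40% decrease multiplies by 0.6.
Then a 66.3% increase: 0.6 × 1.663 = 0.9978.
Overall factor 0.9978, i.e. -0.22%.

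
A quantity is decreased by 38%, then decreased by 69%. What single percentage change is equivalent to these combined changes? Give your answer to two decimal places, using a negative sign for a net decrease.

The combined multiplier is 0.62 × 0.31 = 0.1922.
That corresponds to a decrease of 80.78%.

-80.78%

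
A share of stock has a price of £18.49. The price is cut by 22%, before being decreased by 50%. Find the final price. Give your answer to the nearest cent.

Apply the 22% decrease: £18.49 × 0.78 = £14.4222.
Apply the 50% decrease: £14.4222 × 0.5 = £7.2111 ≈ £7.21.

£7.21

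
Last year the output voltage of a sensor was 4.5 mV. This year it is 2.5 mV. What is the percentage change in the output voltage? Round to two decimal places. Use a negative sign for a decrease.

-44.44%

Change: 2.5 − 4.5 = -2.0.
Relative to the original: -2.0 ÷ 4.5 ≈ -44.44%.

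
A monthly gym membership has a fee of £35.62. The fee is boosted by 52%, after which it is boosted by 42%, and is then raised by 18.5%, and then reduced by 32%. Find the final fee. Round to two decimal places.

Each change multiplies by a factor: 1.52 × 1.42 × 1.185 × 0.68 = 1.73923872.
£35.62 × 1.73923872 = £61.9516832064 ≈ £61.95.

£61.95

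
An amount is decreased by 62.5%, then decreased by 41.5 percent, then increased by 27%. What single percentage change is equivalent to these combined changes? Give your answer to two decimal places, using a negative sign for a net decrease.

The combined multiplier is 0.375 × 0.585 × 1.27 = 0.27860625.
That corresponds to a decrease of 72.14%.

-72.14%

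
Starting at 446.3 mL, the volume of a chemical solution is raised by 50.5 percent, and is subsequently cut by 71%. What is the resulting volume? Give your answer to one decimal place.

194.8 mL

Each change multiplies by a factor: 1.505 × 0.29 = 0.43645.
446.3 × 0.43645 = 194.787635 ≈ 194.8.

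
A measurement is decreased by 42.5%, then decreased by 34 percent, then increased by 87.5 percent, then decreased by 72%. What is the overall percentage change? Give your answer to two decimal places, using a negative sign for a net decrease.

A 42.5% decrease multiplies by 0.575.
Then a 34% decrease: 0.575 × 0.66 = 0.3795.
Then an 87.5% increase: 0.3795 × 1.875 = 0.7115625.
Then a 72% decrease: 0.7115625 × 0.28 = 0.1992375.
Overall factor 0.1992375, i.e. -80.08%.

-80.08%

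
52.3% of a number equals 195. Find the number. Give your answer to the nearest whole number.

373

195 ÷ 0.523 ≈ 373.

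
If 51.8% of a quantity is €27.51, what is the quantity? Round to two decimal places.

€53.11

€27.51 ÷ 0.518 ≈ €53.11.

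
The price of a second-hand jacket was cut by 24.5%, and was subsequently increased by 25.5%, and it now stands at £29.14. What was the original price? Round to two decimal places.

Undoing the 25.5% increase: £29.14 ÷ 1.255 ≈ £23.219124.
Undoing the 24.5% decrease: £23.219124 ÷ 0.755 ≈ £30.75.

£30.75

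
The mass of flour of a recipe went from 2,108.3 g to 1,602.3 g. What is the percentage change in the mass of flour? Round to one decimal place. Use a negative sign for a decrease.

Change: 1,602.3 − 2,108.3 = -506.0.
Relative to the original: -506.0 ÷ 2,108.3 ≈ -24.0%.

-24.0%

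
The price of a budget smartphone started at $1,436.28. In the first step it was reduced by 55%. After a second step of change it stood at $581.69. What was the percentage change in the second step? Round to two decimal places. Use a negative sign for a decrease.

After the first step: $1,436.28 × 0.45 = $646.326.
Second-step multiplier: $581.69 ÷ $646.326 ≈ 0.899995.
That is a change of -10.00%.

-10.00%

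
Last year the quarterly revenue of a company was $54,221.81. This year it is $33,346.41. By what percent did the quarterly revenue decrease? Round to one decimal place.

Change: $33,346.41 − $54,221.81 = -$20,875.40.
Relative to the original: -$20,875.40 ÷ $54,221.81 ≈ -38.5%.
So the quarterly revenue decreased by 38.5%.

38.5%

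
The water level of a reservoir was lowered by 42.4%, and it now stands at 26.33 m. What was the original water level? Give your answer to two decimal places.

The overall multiplier applied was 0.576.
So the original water level was 26.33 ÷ 0.576 ≈ 45.71 m.

45.71 m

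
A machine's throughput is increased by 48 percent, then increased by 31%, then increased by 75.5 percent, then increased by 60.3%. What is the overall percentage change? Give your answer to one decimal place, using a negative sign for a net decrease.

A 48% increase multiplies by 1.48.
Then a 31% increase: 1.48 × 1.31 = 1.9388.
Then a 75.5% increase: 1.9388 × 1.755 = 3.402594.
Then a 60.3% increase: 3.402594 × 1.603 = 5.454358182.
Overall factor 5.454358182, i.e. 445.4%.

445.4%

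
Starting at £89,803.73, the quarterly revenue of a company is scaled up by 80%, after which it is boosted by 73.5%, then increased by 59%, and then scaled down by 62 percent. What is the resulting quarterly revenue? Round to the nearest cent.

£169,452.15

After the 80% increase: £89,803.73 × 1.8 = £161646.714.
Apply the 73.5% increase: £161646.714 × 1.735 = £280457.04879.
After the 59% increase: £280457.04879 × 1.59 = £445926.7075761.
After the 62% decrease: £445926.7075761 × 0.38 = £169452.148878918 ≈ £169,452.15.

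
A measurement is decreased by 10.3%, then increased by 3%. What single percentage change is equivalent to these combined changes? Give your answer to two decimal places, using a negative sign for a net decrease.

The combined multiplier is 0.897 × 1.03 = 0.92391.
That corresponds to a decrease of 7.61%.

-7.61%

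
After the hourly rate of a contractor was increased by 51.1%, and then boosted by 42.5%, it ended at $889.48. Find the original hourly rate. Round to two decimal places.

Undoing the 42.5% increase: $889.48 ÷ 1.425 ≈ $624.196491.
Undoing the 51.1% increase: $624.196491 ÷ 1.511 ≈ $413.10.

$413.10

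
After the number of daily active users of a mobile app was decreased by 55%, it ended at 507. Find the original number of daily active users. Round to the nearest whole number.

1127

The overall multiplier applied was 0.45.
So the original number of daily active users was 507 ÷ 0.45 ≈ 1127.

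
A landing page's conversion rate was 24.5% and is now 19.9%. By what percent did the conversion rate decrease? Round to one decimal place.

The change is 19.9 − 24.5 = -4.6 percentage points.
Relative to the original 24.5%, that is -4.6 ÷ 24.5 ≈ -18.8%.
So the conversion rate fell by 18.8%.

18.8%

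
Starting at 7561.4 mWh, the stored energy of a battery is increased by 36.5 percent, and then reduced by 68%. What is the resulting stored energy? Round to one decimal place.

3302.8 mWh

Each change multiplies by a factor: 1.365 × 0.32 = 0.4368.
7561.4 × 0.4368 = 3302.81952 ≈ 3302.8.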